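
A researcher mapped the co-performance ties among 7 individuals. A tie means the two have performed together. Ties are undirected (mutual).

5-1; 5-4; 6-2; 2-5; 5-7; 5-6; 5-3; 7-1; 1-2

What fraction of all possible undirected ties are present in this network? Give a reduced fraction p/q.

There are 9 edges and 7 nodes, so the maximum possible is C(7,2) = 21.
Density = 9/21 = 3/7.

3/7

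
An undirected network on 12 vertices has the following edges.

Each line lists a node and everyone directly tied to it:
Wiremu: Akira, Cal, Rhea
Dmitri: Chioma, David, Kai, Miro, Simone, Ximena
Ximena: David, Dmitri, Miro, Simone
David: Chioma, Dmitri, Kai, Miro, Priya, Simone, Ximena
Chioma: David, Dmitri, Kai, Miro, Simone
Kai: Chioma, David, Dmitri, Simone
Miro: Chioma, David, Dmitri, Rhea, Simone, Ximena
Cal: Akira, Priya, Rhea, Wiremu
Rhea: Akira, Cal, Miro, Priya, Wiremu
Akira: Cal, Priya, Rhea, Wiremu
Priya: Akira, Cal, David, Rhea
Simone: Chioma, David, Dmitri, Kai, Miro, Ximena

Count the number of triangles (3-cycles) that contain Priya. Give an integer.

3

Priya's neighbors: Akira, Cal, David, and Rhea.
Neighbor pairs that are themselves tied: Priya–Akira–Cal; Priya–Akira–Rhea; Priya–Cal–Rhea. Each forms one triangle with Priya, for 3 in total.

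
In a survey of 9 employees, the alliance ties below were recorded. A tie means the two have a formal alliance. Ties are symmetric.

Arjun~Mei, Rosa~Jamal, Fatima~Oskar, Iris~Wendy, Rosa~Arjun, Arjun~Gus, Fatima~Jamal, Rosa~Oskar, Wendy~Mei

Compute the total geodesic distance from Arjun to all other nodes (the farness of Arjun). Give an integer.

15

Distances from Arjun: Fatima:3, Gus:1, Iris:3, Jamal:2, Mei:1, Oskar:2, Rosa:1, Wendy:2.
Sum = 3 + 1 + 3 + 2 + 1 + 2 + 1 + 2 = 15.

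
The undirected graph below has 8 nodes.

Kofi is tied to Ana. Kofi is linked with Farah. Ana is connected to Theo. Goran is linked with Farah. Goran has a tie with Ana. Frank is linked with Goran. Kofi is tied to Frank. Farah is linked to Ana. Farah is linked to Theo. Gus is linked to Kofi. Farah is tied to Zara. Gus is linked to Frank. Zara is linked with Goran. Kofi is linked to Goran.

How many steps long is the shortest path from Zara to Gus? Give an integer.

3

One shortest route is Zara – Farah – Kofi – Gus, which uses 3 edges, and at distance 2 from Zara we only reach {Ana, Frank, Kofi, Theo}, which does not include Gus. So d(Zara,Gus) = 3.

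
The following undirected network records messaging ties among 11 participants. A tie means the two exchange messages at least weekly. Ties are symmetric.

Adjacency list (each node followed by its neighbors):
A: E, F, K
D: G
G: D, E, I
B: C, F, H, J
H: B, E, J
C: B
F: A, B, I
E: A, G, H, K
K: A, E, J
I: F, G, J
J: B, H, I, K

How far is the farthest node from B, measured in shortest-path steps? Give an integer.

Distances from B: A:2, C:1, D:4, E:2, F:1, G:3, H:1, I:2, J:1, K:2.
The largest is 4 (to D), so the eccentricity of B is 4.

4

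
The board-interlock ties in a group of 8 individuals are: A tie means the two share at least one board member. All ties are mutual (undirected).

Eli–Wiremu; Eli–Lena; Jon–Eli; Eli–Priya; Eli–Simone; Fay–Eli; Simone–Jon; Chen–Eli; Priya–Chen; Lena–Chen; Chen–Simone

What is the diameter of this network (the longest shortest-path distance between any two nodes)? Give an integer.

Eccentricity of each node (its greatest distance to any other): Chen:2, Eli:1, Fay:2, Jon:2, Lena:2, Priya:2, Simone:2, Wiremu:2.
The maximum eccentricity is 2, realized for instance by the pair Priya–Lena via Priya – Eli – Lena. So the diameter is 2.

2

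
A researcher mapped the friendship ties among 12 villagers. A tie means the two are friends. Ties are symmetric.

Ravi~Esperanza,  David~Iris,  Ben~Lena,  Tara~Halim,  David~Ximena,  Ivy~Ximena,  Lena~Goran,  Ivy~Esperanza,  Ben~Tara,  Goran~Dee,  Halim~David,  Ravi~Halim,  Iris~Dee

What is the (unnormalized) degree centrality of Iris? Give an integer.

2

Iris is directly tied to David and Dee. That is 2 neighbors, so the degree of Iris is 2.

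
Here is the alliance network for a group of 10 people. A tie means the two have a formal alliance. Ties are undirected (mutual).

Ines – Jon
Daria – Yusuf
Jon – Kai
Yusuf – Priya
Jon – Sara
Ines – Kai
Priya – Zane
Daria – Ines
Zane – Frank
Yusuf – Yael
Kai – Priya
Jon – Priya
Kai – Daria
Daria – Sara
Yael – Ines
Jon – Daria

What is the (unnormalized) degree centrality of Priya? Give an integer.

4

Priya is directly tied to Jon, Kai, Yusuf, and Zane. That is 4 neighbors, so the degree of Priya is 4.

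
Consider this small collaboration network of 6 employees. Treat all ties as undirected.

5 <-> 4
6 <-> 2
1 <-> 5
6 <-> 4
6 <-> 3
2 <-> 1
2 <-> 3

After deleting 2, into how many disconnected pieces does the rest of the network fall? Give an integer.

1

2's neighbors (1, 3, and 6) remain reachable from one another through other ties, so the rest of the network stays in one piece.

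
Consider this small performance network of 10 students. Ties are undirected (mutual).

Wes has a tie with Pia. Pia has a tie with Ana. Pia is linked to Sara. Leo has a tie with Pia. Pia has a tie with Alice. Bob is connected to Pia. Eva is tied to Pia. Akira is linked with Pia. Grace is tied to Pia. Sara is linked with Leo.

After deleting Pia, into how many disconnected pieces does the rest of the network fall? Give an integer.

Without Pia, the remaining ties split the others into: {Eva}; {Grace}; {Akira}; {Leo, Sara}; {Ana}; {Bob}; {Wes}; {Alice}.
That's 8 separate components.

8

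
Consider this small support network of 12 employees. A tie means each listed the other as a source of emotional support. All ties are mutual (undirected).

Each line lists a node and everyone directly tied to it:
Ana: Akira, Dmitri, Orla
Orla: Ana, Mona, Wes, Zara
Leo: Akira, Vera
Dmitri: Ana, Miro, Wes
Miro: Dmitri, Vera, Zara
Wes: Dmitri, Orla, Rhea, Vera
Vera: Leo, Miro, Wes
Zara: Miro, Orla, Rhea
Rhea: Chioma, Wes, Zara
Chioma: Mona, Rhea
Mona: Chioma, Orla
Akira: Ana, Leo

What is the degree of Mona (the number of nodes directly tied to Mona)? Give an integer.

2

Mona is directly tied to Chioma and Orla. That is 2 neighbors, so the degree of Mona is 2.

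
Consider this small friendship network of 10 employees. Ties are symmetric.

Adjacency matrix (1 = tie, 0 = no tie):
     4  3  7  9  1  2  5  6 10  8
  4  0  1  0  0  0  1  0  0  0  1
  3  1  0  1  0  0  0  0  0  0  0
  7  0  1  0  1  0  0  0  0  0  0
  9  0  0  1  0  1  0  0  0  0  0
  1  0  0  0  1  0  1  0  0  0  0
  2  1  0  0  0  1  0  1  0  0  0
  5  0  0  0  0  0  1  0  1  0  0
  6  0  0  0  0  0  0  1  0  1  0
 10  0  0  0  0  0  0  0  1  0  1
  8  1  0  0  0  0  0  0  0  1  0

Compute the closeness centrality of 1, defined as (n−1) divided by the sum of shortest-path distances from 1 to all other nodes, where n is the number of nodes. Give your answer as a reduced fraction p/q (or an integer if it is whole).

3/7

Distances from 1: 2:1, 3:3, 4:2, 5:2, 6:3, 7:2, 8:3, 9:1, 10:4. Sum = 21.
n = 10, so closeness = 9/21 = 3/7.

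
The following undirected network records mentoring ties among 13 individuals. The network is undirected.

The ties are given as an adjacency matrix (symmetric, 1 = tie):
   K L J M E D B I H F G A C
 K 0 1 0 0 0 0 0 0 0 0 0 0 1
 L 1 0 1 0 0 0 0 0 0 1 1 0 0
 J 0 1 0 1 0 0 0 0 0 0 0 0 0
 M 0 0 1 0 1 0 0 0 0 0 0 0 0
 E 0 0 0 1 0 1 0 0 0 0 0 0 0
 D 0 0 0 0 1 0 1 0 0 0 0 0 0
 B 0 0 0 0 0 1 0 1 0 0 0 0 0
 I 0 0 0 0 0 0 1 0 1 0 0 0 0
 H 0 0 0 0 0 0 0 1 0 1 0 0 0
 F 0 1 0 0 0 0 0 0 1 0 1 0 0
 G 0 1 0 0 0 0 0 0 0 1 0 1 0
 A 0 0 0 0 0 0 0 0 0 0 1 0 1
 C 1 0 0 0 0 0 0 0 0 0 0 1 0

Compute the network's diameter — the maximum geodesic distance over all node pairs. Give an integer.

6

Eccentricity of each node (its greatest distance to any other): A:6, B:6, C:6, D:6, E:5, F:4, G:5, H:4, I:5, J:4, K:5, L:4, M:4.
The maximum eccentricity is 6, realized for instance by the pair D–A via D – B – I – H – F – G – A. So the diameter is 6.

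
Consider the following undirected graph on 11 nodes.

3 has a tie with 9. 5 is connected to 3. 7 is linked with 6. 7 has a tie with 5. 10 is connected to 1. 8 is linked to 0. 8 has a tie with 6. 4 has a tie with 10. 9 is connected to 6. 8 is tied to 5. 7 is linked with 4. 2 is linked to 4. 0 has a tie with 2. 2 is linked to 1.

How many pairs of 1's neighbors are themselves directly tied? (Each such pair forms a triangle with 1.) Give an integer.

1's neighbors are 2 and 10, but none of them are tied to each other, so no triangle contains 1.

0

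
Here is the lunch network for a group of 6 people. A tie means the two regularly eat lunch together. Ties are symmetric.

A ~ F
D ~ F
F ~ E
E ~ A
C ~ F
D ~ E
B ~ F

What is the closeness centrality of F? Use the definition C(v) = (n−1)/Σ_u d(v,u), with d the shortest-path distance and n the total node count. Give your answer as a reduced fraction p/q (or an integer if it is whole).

Distances from F: A:1, B:1, C:1, D:1, E:1. Sum = 5.
n = 6, so closeness = 5/5 = 1.

1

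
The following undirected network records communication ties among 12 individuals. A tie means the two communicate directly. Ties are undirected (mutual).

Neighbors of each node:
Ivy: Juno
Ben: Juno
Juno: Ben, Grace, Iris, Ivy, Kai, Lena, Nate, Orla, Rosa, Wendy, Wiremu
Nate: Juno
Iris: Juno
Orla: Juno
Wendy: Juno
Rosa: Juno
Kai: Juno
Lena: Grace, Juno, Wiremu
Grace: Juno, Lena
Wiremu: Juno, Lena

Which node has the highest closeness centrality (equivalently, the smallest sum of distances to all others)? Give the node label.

Juno

Farness (sum of distances to all others) for each node — Ben:21, Grace:20, Iris:21, Ivy:21, Juno:11, Kai:21, Lena:19, Nate:21, Orla:21, Rosa:21, Wendy:21, Wiremu:20.
The smallest farness is 11, for Juno, so Juno has the highest closeness.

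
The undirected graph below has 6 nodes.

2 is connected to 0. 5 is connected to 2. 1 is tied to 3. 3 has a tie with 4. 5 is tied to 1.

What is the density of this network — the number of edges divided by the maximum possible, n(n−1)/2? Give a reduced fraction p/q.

1/3

There are 5 edges and 6 nodes, so the maximum possible is C(6,2) = 15.
Density = 5/15 = 1/3.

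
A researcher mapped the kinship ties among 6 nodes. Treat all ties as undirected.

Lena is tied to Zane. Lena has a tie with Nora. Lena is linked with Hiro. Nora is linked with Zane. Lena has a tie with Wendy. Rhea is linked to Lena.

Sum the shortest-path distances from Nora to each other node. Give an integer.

8

Distances from Nora: Hiro:2, Lena:1, Rhea:2, Wendy:2, Zane:1.
Sum = 2 + 1 + 2 + 2 + 1 = 8.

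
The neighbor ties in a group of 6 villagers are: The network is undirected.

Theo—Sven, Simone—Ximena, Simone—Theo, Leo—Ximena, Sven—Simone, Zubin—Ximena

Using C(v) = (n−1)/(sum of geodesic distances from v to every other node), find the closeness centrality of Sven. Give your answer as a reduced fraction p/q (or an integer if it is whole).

Distances from Sven: Leo:3, Simone:1, Theo:1, Ximena:2, Zubin:3. Sum = 10.
n = 6, so closeness = 5/10 = 1/2.

1/2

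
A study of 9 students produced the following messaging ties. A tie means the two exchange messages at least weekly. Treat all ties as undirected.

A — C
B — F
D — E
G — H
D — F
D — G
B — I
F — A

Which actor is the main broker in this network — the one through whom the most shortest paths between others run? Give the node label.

Unnormalized betweenness of each node: A:7, B:7, C:0, D:17, E:0, F:20, G:7, H:0, I:0.
F has the largest value, 20, making it the main broker — the node through which the most shortest paths run.

F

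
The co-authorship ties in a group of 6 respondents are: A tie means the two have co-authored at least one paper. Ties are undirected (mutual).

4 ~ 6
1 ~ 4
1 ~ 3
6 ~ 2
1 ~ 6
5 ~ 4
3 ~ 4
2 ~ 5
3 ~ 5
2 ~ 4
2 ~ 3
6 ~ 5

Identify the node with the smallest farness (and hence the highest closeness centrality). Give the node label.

4

Farness (sum of distances to all others) for each node — 1:7, 2:6, 3:6, 4:5, 5:6, 6:6.
The smallest farness is 5, for 4, so 4 has the highest closeness.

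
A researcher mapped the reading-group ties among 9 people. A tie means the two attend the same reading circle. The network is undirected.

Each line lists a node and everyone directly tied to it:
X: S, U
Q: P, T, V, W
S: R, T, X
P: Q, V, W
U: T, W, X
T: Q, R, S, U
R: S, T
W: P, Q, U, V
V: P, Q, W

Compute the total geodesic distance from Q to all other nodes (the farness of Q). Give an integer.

13

Distances from Q: P:1, R:2, S:2, T:1, U:2, V:1, W:1, X:3.
Sum = 1 + 2 + 2 + 1 + 2 + 1 + 1 + 3 = 13.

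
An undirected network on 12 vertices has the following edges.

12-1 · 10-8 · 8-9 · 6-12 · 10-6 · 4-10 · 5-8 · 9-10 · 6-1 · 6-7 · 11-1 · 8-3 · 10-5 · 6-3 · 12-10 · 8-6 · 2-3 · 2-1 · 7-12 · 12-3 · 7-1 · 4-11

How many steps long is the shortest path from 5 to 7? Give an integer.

3

One shortest route is 5 – 8 – 6 – 7, which uses 3 edges, and at distance 2 from 5 we only reach {3, 4, 6, 9, 12}, which does not include 7. So d(5,7) = 3.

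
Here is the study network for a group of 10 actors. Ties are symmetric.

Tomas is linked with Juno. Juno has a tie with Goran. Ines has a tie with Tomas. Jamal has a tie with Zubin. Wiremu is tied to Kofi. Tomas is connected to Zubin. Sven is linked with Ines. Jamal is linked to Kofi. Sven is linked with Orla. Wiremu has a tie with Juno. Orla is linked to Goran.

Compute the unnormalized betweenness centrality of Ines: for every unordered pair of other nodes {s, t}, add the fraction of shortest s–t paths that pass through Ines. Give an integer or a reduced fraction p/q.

Pairs whose geodesics pass through Ines — Kofi–Sven: 2/3; Wiremu–Sven: 1/2; Juno–Sven: 1/2; Orla–Tomas: 1/2; Orla–Zubin: 1/2; Orla–Jamal: 1/3; Sven–Tomas: 1; Sven–Zubin: 1; Sven–Jamal: 1.
All other pairs contribute 0.
Summing the contributions gives betweenness(Ines) = 6.

6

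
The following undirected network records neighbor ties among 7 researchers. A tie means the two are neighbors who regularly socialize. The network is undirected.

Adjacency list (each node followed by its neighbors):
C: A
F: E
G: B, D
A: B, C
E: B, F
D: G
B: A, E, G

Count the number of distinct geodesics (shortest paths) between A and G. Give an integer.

The shortest distance is 2, and the only length-2 path is A–B–G. So there is exactly 1 shortest path.

1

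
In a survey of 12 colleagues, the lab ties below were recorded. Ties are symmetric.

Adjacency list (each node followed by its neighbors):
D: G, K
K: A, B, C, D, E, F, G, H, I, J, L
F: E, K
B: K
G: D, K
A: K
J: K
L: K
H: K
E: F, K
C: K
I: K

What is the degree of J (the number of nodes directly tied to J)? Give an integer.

1

J is directly tied to K. That is 1 neighbor, so the degree of J is 1.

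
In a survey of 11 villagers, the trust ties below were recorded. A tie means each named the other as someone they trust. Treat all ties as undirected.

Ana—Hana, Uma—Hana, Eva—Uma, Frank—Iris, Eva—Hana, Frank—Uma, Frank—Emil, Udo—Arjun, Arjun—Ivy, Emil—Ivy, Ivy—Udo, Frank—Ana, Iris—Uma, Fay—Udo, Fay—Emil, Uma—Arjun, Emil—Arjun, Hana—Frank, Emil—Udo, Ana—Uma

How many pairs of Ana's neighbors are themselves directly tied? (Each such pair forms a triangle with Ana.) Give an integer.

Ana's neighbors: Frank, Hana, and Uma.
Neighbor pairs that are themselves tied: Ana–Frank–Hana; Ana–Frank–Uma; Ana–Hana–Uma. Each forms one triangle with Ana, for 3 in total.

3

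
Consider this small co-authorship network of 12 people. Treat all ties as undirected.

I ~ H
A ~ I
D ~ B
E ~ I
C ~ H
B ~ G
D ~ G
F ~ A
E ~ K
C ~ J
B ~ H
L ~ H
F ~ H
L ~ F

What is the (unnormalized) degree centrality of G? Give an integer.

G is directly tied to B and D. That is 2 neighbors, so the degree of G is 2.

2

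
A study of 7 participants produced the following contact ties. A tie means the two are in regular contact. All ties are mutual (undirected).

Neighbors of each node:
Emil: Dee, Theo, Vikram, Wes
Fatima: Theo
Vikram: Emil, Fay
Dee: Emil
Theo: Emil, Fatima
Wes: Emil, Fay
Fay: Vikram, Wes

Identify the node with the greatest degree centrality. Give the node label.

Emil

Degrees — Dee:1, Emil:4, Fatima:1, Fay:2, Theo:2, Vikram:2, Wes:2.
The maximum is 4, attained only by Emil.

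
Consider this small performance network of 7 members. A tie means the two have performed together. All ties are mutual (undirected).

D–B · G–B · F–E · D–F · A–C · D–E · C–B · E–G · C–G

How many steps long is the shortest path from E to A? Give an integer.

3

One shortest route is E – G – C – A, which uses 3 edges, and at distance 2 from E we only reach {B, C}, which does not include A. So d(E,A) = 3.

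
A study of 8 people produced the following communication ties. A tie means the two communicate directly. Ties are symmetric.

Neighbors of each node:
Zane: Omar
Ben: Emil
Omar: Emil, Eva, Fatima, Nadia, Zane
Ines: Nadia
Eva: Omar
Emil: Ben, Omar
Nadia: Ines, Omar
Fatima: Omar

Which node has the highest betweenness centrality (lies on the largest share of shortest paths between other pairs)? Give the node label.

Unnormalized betweenness of each node: Ben:0, Emil:6, Eva:0, Fatima:0, Ines:0, Nadia:6, Omar:19, Zane:0.
Omar has the largest value, 19, making it the main broker — the node through which the most shortest paths run.

Omar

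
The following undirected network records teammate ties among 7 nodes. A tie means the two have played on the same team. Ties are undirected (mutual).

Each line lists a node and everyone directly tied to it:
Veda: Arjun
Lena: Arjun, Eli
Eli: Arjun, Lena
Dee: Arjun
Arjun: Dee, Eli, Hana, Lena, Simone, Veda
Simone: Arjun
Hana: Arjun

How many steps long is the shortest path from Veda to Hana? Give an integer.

One shortest route is Veda – Arjun – Hana, which uses 2 edges, and Veda and Hana are not directly tied, so nothing shorter exists. So d(Veda,Hana) = 2.

2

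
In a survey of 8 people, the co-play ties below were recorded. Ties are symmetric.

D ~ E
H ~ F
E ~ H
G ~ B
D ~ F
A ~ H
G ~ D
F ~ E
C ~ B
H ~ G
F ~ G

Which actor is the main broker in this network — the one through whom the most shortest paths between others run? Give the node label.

Unnormalized betweenness of each node: A:0, B:6, C:0, D:1, E:2/3, F:5/3, G:32/3, H:7.
G has the largest value, 32/3, making it the main broker — the node through which the most shortest paths run.

G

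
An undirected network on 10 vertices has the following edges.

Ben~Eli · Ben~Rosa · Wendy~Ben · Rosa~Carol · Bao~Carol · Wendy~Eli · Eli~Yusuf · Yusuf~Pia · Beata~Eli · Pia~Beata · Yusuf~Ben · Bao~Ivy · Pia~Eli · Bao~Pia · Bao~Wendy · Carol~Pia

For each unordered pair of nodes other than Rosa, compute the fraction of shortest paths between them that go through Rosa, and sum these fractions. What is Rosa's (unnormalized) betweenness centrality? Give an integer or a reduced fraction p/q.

1

Pairs whose geodesics pass through Rosa — Ben–Carol: 1.
All other pairs contribute 0.
Summing the contributions gives betweenness(Rosa) = 1.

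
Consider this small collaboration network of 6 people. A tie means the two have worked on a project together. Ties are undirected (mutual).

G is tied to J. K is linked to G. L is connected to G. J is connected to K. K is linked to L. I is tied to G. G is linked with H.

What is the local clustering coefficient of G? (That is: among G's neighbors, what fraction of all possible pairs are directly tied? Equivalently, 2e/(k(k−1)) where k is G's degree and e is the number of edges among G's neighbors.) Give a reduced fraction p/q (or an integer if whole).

1/5

G's neighbors: H, I, J, K, and L (k = 5).
Possible neighbor pairs: C(5,2) = 10. Edges among them: J–K, K–L → e = 2.
Clustering(G) = 2/10 = 1/5.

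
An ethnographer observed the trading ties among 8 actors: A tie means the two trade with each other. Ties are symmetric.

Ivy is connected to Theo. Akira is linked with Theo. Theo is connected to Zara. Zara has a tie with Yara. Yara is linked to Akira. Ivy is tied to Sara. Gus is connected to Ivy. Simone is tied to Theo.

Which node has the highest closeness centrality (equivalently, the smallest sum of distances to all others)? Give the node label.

Theo

Farness (sum of distances to all others) for each node — Akira:14, Gus:18, Ivy:12, Sara:18, Simone:16, Theo:10, Yara:18, Zara:14.
The smallest farness is 10, for Theo, so Theo has the highest closeness.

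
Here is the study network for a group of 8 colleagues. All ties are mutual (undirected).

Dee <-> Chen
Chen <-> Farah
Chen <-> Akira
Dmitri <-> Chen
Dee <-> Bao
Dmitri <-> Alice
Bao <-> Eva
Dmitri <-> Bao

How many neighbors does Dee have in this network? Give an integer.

Dee is directly tied to Bao and Chen. That is 2 neighbors, so the degree of Dee is 2.

2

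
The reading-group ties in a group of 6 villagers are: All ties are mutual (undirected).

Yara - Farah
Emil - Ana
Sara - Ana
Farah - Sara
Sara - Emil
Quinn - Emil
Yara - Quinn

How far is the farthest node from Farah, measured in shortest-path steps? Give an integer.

Distances from Farah: Ana:2, Emil:2, Quinn:2, Sara:1, Yara:1.
The largest is 2 (to Emil, Ana, and Quinn), so the eccentricity of Farah is 2.

2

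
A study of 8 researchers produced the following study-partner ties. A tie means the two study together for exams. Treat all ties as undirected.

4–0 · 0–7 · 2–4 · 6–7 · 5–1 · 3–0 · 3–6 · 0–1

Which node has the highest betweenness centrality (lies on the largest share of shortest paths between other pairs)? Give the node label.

0

Unnormalized betweenness of each node: 0:33/2, 1:6, 2:0, 3:5/2, 4:6, 5:0, 6:1/2, 7:5/2.
0 has the largest value, 33/2, making it the main broker — the node through which the most shortest paths run.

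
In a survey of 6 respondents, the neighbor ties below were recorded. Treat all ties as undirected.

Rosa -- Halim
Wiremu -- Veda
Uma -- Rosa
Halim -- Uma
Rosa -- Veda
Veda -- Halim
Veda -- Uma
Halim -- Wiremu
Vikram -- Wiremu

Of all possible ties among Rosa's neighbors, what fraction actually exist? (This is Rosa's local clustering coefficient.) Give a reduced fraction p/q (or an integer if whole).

1

Rosa's neighbors: Halim, Uma, and Veda (k = 3).
Possible neighbor pairs: C(3,2) = 3. Edges among them: Halim–Uma, Halim–Veda, Uma–Veda → e = 3.
Clustering(Rosa) = 3/3 = 1.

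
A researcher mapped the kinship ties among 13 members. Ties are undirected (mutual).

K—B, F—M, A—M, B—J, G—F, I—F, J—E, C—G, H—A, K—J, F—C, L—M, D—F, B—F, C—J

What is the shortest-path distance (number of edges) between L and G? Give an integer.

3

One shortest route is L – M – F – G, which uses 3 edges, and at distance 2 from L we only reach {A, F}, which does not include G. So d(L,G) = 3.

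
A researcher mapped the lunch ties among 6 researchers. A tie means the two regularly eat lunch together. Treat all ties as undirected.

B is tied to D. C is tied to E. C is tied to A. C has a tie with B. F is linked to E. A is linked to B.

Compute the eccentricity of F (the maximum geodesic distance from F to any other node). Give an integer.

4

Distances from F: A:3, B:3, C:2, D:4, E:1.
The largest is 4 (to D), so the eccentricity of F is 4.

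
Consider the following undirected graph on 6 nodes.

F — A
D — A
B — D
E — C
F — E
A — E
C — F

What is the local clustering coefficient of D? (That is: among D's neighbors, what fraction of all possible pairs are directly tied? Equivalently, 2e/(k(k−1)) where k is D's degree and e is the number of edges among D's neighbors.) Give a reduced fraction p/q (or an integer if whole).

0

D's neighbors: A and B (k = 2).
Possible neighbor pairs: C(2,2) = 1. Edges among them: none → e = 0.
Clustering(D) = 0/1.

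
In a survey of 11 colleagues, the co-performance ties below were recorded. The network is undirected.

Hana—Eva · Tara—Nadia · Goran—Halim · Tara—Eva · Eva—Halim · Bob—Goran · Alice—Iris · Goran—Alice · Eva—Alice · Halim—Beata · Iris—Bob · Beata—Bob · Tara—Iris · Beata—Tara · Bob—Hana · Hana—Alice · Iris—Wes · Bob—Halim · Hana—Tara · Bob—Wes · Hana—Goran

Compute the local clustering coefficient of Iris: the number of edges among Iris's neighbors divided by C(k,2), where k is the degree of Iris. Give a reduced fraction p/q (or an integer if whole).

Iris's neighbors: Alice, Bob, Tara, and Wes (k = 4).
Possible neighbor pairs: C(4,2) = 6. Edges among them: Bob–Wes → e = 1.
Clustering(Iris) = 1/6.

1/6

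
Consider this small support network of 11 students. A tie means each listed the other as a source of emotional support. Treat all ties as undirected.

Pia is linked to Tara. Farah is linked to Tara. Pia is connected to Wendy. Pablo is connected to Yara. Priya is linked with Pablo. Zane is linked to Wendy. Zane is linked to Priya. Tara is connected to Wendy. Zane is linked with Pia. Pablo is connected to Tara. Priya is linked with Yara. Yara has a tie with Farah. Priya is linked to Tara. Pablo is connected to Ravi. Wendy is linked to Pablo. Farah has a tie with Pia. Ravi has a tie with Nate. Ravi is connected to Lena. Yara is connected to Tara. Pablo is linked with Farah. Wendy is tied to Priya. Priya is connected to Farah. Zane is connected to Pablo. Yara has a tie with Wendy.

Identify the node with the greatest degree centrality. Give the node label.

Degrees — Farah:5, Lena:1, Nate:1, Pablo:7, Pia:4, Priya:6, Ravi:3, Tara:6, Wendy:6, Yara:5, Zane:4.
The maximum is 7, attained only by Pablo.

Pablo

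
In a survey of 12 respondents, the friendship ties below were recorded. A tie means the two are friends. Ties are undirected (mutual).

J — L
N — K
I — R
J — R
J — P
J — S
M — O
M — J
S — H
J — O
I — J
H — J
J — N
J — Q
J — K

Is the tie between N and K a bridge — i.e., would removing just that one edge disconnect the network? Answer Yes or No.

Even without that edge, N still reaches K via N – J – K, so the network stays connected. Not a bridge.

No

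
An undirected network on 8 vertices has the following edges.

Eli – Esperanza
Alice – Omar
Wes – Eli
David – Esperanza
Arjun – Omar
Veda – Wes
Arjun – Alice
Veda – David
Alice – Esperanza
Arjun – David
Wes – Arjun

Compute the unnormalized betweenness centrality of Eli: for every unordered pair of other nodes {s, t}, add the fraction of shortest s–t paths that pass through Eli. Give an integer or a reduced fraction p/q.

1

Pairs whose geodesics pass through Eli — Wes–Esperanza: 1.
All other pairs contribute 0.
Summing the contributions gives betweenness(Eli) = 1.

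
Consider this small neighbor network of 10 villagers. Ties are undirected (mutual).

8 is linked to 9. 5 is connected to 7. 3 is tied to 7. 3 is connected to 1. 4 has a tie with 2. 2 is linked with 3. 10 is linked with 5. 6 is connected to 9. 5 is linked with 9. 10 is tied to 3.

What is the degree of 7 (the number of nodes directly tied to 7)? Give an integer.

7 is directly tied to 3 and 5. That is 2 neighbors, so the degree of 7 is 2.

2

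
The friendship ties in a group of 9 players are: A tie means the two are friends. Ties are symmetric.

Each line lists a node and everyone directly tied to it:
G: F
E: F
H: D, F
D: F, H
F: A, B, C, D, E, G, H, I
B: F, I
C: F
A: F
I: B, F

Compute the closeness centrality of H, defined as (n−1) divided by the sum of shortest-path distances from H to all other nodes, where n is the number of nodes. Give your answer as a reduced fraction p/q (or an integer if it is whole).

4/7

Distances from H: A:2, B:2, C:2, D:1, E:2, F:1, G:2, I:2. Sum = 14.
n = 9, so closeness = 8/14 = 4/7.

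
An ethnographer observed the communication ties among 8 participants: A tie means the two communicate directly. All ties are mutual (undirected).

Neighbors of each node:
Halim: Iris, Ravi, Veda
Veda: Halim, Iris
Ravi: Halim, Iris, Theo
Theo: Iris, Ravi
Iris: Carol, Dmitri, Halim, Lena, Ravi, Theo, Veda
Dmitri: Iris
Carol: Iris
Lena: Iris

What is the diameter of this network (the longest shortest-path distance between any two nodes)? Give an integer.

2

Eccentricity of each node (its greatest distance to any other): Carol:2, Dmitri:2, Halim:2, Iris:1, Lena:2, Ravi:2, Theo:2, Veda:2.
The maximum eccentricity is 2, realized for instance by the pair Ravi–Carol via Ravi – Iris – Carol. So the diameter is 2.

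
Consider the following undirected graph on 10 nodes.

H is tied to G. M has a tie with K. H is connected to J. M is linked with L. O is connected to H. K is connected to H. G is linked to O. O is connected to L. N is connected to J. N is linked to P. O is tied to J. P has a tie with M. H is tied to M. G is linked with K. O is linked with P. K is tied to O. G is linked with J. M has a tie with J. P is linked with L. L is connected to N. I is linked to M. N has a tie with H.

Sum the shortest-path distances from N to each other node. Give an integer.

Distances from N: G:2, H:1, I:3, J:1, K:2, L:1, M:2, O:2, P:1.
Sum = 2 + 1 + 3 + 1 + 2 + 1 + 2 + 2 + 1 = 15.

15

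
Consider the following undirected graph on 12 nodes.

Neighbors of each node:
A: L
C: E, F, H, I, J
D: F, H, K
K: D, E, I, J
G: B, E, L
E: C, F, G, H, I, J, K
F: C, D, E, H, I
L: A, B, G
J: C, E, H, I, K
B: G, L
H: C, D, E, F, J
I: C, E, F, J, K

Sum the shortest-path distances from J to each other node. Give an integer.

21

Distances from J: A:4, B:3, C:1, D:2, E:1, F:2, G:2, H:1, I:1, K:1, L:3.
Sum = 4 + 3 + 1 + 2 + 1 + 2 + 2 + 1 + 1 + 1 + 3 = 21.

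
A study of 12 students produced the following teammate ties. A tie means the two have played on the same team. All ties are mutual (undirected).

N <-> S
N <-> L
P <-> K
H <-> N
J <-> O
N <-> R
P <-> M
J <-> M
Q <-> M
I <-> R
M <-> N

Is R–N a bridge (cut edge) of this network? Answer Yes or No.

Yes

Without the R–N edge there is no alternate route between R and N, so the network disconnects. It is a bridge.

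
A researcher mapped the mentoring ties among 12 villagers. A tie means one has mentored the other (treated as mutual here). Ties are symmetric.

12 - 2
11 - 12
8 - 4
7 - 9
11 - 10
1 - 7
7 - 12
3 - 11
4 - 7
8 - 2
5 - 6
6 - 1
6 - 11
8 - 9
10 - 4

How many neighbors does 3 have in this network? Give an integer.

1

3 is directly tied to 11. That is 1 neighbor, so the degree of 3 is 1.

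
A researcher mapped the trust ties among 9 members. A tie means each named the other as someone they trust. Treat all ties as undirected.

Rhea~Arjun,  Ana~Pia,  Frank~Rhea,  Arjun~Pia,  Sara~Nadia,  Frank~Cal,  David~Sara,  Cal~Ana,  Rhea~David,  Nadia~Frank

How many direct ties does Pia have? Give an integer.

2

Pia is directly tied to Ana and Arjun. That is 2 neighbors, so the degree of Pia is 2.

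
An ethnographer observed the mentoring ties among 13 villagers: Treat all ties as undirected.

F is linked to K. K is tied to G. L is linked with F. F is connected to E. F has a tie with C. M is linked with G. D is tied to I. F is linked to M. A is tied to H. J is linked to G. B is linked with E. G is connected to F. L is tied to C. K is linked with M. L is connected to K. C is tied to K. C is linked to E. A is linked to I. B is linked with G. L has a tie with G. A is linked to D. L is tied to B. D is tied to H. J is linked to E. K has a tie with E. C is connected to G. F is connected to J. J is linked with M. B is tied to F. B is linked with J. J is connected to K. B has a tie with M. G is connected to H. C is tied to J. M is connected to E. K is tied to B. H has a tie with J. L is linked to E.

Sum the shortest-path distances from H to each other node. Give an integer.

20

Distances from H: A:1, B:2, C:2, D:1, E:2, F:2, G:1, I:2, J:1, K:2, L:2, M:2.
Sum = 1 + 2 + 2 + 1 + 2 + 2 + 1 + 2 + 1 + 2 + 2 + 2 = 20.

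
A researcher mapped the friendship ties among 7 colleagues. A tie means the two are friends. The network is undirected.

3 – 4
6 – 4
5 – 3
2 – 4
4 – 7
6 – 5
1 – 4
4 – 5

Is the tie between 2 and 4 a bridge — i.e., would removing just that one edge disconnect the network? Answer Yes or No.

Yes

Without the 2–4 edge there is no alternate route between 2 and 4, so the network disconnects. It is a bridge.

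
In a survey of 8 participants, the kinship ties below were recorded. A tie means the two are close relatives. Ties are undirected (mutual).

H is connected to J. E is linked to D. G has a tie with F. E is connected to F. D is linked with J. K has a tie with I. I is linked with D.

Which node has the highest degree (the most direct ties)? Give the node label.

D

Degrees — D:3, E:2, F:2, G:1, H:1, I:2, J:2, K:1.
The maximum is 3, attained only by D.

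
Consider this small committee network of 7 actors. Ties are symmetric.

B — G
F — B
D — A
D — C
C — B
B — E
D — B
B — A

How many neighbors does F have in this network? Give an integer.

F is directly tied to B. That is 1 neighbor, so the degree of F is 1.

1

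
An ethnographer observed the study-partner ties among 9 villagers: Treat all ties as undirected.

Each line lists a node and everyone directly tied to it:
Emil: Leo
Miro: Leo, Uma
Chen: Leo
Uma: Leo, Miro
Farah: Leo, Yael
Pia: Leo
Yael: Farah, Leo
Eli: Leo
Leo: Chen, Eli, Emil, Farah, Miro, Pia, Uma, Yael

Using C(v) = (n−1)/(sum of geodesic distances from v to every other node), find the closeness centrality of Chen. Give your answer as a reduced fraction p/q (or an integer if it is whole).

Distances from Chen: Eli:2, Emil:2, Farah:2, Leo:1, Miro:2, Pia:2, Uma:2, Yael:2. Sum = 15.
n = 9, so closeness = 8/15.

8/15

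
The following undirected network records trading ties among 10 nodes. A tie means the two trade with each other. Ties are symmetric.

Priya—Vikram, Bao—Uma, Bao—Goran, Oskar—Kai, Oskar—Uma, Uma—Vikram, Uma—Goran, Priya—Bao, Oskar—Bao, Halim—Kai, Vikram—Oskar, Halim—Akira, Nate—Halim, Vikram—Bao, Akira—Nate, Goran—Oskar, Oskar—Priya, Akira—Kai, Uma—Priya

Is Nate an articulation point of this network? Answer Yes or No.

Even without Nate, every remaining node can still reach every other (the residual graph is connected), so Nate is not a cut vertex.

No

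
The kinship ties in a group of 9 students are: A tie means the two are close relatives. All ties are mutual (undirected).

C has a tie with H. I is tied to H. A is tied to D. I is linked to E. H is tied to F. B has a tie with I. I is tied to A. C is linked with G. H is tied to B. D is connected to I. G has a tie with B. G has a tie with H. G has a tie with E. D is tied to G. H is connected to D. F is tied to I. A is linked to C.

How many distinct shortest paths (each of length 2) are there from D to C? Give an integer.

The shortest distance is 2. The length-2 paths are: D–H–C; D–G–C; D–A–C.
That gives 3 distinct shortest paths.

3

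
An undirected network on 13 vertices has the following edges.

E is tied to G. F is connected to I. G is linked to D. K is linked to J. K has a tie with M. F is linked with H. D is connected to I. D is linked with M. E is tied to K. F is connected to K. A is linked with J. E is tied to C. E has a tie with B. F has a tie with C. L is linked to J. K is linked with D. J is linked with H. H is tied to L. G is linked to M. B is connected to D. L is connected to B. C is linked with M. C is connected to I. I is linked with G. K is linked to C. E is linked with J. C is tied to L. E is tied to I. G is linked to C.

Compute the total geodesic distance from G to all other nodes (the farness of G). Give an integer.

21

Distances from G: A:3, B:2, C:1, D:1, E:1, F:2, H:3, I:1, J:2, K:2, L:2, M:1.
Sum = 3 + 2 + 1 + 1 + 1 + 2 + 3 + 1 + 2 + 2 + 2 + 1 = 21.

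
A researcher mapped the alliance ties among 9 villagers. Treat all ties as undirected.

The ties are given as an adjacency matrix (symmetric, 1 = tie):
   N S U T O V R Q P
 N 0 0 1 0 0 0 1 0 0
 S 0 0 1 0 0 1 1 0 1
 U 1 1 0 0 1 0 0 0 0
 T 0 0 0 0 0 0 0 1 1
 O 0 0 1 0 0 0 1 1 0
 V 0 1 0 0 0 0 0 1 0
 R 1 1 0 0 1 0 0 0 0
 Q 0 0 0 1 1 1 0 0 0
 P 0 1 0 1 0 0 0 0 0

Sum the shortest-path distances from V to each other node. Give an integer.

15

Distances from V: N:3, O:2, P:2, Q:1, R:2, S:1, T:2, U:2.
Sum = 3 + 2 + 2 + 1 + 2 + 1 + 2 + 2 = 15.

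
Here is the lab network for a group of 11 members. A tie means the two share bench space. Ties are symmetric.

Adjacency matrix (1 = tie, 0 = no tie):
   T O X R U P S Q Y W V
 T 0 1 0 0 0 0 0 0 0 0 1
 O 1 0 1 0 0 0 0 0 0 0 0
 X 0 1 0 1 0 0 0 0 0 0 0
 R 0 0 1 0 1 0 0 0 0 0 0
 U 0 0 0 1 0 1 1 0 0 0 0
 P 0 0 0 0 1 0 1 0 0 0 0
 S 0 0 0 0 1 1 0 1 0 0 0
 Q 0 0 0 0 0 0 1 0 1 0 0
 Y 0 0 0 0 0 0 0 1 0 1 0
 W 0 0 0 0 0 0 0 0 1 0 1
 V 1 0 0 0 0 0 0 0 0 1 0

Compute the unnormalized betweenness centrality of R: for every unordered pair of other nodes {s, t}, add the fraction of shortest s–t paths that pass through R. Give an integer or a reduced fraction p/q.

Pairs whose geodesics pass through R — T–U: 1; T–P: 1; T–S: 1/2; O–U: 1; O–P: 1; O–S: 1; O–Q: 1/2; X–U: 1; X–P: 1; X–S: 1; X–Q: 1; X–Y: 1/2; U–V: 1/2.
All other pairs contribute 0.
Summing the contributions gives betweenness(R) = 11.

11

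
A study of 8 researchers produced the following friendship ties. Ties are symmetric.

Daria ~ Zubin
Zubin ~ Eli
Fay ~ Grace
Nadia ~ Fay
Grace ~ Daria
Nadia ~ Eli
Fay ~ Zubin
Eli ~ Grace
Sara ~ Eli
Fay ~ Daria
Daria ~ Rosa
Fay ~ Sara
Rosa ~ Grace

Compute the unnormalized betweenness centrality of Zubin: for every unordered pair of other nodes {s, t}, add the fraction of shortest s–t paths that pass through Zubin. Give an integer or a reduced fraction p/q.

Pairs whose geodesics pass through Zubin — Eli–Daria: 1/2; Eli–Fay: 1/4.
All other pairs contribute 0.
Summing the contributions gives betweenness(Zubin) = 3/4.

3/4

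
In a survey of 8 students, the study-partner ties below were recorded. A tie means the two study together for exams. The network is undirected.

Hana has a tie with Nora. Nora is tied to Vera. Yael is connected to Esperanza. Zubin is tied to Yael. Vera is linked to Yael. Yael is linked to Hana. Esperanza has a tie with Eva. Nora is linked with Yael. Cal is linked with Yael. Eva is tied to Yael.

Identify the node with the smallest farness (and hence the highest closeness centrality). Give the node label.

Farness (sum of distances to all others) for each node — Cal:13, Esperanza:12, Eva:12, Hana:12, Nora:11, Vera:12, Yael:7, Zubin:13.
The smallest farness is 7, for Yael, so Yael has the highest closeness.

Yael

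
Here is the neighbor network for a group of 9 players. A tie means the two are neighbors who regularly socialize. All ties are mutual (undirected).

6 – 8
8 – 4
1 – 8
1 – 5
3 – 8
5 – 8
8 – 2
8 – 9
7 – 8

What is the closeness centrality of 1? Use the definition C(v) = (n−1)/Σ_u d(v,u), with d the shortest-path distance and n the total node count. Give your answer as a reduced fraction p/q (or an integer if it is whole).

Distances from 1: 2:2, 3:2, 4:2, 5:1, 6:2, 7:2, 8:1, 9:2. Sum = 14.
n = 9, so closeness = 8/14 = 4/7.

4/7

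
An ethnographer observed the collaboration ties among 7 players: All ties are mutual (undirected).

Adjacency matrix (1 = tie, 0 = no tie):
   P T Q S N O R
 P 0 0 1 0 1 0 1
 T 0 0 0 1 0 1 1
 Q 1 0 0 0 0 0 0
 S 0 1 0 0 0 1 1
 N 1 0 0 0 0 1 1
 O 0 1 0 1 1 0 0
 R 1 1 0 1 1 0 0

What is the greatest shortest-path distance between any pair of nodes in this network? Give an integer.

3

Eccentricity of each node (its greatest distance to any other): N:2, O:3, P:2, Q:3, R:2, S:3, T:3.
The maximum eccentricity is 3, realized for instance by the pair T–Q via T – R – P – Q. So the diameter is 3.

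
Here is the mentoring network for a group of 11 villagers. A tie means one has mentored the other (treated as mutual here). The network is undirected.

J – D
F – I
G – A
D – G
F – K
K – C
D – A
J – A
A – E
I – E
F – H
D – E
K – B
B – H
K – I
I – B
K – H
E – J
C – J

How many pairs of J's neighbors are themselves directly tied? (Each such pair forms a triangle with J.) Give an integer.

J's neighbors: A, C, D, and E.
Neighbor pairs that are themselves tied: J–A–D; J–A–E; J–D–E. Each forms one triangle with J, for 3 in total.

3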